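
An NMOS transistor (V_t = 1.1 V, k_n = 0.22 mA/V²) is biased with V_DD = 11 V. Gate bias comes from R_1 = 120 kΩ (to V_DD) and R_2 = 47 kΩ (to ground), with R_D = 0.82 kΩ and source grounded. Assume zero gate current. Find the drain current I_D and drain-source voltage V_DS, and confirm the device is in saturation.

V_G = V_DD·R_2/(R_1+R_2) = 11×47/167 = 3.1 V. With the source grounded, V_GS = V_G = 3.1 V.
Assume saturation: I_D = (k_n/2)(V_GS − V_t)² = (0.22/2)×(3.1 − 1.1)² = 0.11×2² = 0.438 mA.
V_DS = V_DD − I_D·R_D = 11 − 0.438×0.82 = 10.6 V.
Saturation requires V_DS ≥ V_GS − V_t = 2 V; 10.6 ≥ 2 ✓.

I_D ≈ 0.44 mA, V_DS ≈ 11 V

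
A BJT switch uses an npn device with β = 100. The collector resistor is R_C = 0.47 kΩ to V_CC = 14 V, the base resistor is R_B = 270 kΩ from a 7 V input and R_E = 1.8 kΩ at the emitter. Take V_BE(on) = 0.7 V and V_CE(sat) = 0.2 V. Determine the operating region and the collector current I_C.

active; I_C ≈ 1.4 mA

Assume active. Base-emitter loop: I_B = (V_BB − V_BE)/(R_B + (β+1)R_E) = (7 − 0.7)/(270 + 101×1.8) = 0.0139 mA.
I_C = β·I_B = 100×0.0139 = 1.39 mA.
V_CE = V_CC − I_C·R_C − I_E·R_E = 14 − 1.39×0.47 − 1.41×1.8 = 10.8 V > V_CE(sat), so the active-region assumption holds.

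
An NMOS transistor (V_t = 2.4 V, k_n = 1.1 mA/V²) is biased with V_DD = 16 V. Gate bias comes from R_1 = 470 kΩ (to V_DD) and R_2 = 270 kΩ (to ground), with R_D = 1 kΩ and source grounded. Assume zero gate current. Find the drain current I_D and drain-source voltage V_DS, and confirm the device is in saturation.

I_D ≈ 6.5 mA, V_DS ≈ 9.5 V

V_G = V_DD·R_2/(R_1+R_2) = 16×270/740 = 5.84 V. With the source grounded, V_GS = V_G = 5.84 V.
Assume saturation: I_D = (k_n/2)(V_GS − V_t)² = (1.1/2)×(5.84 − 2.4)² = 0.55×3.44² = 6.5 mA.
V_DS = V_DD − I_D·R_D = 16 − 6.5×1 = 9.5 V.
Saturation requires V_DS ≥ V_GS − V_t = 3.44 V; 9.5 ≥ 3.44 ✓.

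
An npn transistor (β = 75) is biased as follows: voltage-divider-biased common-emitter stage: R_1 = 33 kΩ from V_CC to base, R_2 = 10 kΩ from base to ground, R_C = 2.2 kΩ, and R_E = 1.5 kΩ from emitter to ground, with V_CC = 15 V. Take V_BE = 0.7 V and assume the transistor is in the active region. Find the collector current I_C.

Thevenize the base divider: V_Th = V_CC·R_2/(R_1+R_2) = 15×10/43 = 3.49 V, R_Th = R_1‖R_2 = 7.67 kΩ.
Base-emitter loop: V_Th = I_B·R_Th + V_BE + (β+1)I_B·R_E, so I_B = (3.49 − 0.7) / (7.67 + 76×1.5) = 0.0229 mA.
I_C = β·I_B = 75×0.0229 = 1.72 mA, and I_E = (β+1)I_B = 1.74 mA.
V_CE = V_CC − I_C·R_C − I_E·R_E = 15 − 1.72×2.2 − 1.74×1.5 = 8.61 V.
V_CE = 8.61 V > 0.2 V confirms active-region operation.

I_C ≈ 1.7 mA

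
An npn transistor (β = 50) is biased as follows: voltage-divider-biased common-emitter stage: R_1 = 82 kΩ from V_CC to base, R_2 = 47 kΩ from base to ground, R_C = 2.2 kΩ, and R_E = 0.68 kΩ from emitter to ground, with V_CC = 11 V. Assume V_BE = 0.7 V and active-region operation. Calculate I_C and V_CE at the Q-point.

Thevenize the base divider: V_Th = V_CC·R_2/(R_1+R_2) = 11×47/129 = 4.01 V, R_Th = R_1‖R_2 = 29.9 kΩ.
Base-emitter loop: V_Th = I_B·R_Th + V_BE + (β+1)I_B·R_E, so I_B = (4.01 − 0.7) / (29.9 + 51×0.68) = 0.0512 mA.
I_C = β·I_B = 50×0.0512 = 2.56 mA, and I_E = (β+1)I_B = 2.61 mA.
V_CE = V_CC − I_C·R_C − I_E·R_E = 11 − 2.56×2.2 − 2.61×0.68 = 3.59 V.
V_CE = 3.59 V > 0.2 V confirms active-region operation.

I_C ≈ 2.6 mA, V_CE ≈ 3.6 V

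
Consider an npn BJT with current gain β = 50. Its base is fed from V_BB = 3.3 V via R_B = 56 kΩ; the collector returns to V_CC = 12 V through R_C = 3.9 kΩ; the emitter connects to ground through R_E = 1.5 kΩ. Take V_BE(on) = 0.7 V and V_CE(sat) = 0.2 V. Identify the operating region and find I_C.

Assume active. Base-emitter loop: I_B = (V_BB − V_BE)/(R_B + (β+1)R_E) = (3.3 − 0.7)/(56 + 51×1.5) = 0.0196 mA.
I_C = β·I_B = 50×0.0196 = 0.981 mA.
V_CE = V_CC − I_C·R_C − I_E·R_E = 12 − 0.981×3.9 − 1×1.5 = 6.67 V > V_CE(sat), so the active-region assumption holds.

active; I_C ≈ 0.98 mA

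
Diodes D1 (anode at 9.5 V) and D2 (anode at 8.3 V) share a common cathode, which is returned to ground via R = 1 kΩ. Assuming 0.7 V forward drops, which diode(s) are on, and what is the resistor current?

Only D1 conducts; I_R ≈ 8.8 mA

Assume both conduct. Then node N would need to be at both 9.5−0.7 = 8.8 V and 8.3−0.7 = 7.6 V, which is impossible.
Assume only D1 conducts: V_N = 9.5 − 0.7 = 8.8 V, so I_R = 8.8/1 = 8.8 mA.
Check D2: its anode-to-cathode voltage is 8.3 − 8.8 = -0.5 V < 0.7 V, so it is off. The assumption is consistent.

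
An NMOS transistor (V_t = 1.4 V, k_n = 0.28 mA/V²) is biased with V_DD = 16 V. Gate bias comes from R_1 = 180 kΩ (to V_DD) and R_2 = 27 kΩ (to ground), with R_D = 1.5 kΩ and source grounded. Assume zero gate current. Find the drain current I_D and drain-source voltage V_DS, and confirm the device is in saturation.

V_G = V_DD·R_2/(R_1+R_2) = 16×27/207 = 2.09 V. With the source grounded, V_GS = V_G = 2.09 V.
Assume saturation: I_D = (k_n/2)(V_GS − V_t)² = (0.28/2)×(2.09 − 1.4)² = 0.14×0.687² = 0.0661 mA.
V_DS = V_DD − I_D·R_D = 16 − 0.0661×1.5 = 15.9 V.
Saturation requires V_DS ≥ V_GS − V_t = 0.687 V; 15.9 ≥ 0.687 ✓.

I_D ≈ 0.066 mA, V_DS ≈ 16 V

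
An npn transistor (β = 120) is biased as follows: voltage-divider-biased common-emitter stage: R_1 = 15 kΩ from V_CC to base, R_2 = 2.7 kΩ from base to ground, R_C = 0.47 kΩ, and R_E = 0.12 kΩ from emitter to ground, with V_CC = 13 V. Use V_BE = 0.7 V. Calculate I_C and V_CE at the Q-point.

Thevenize the base divider: V_Th = V_CC·R_2/(R_1+R_2) = 13×2.7/17.7 = 1.98 V, R_Th = R_1‖R_2 = 2.29 kΩ.
Base-emitter loop: V_Th = I_B·R_Th + V_BE + (β+1)I_B·R_E, so I_B = (1.98 − 0.7) / (2.29 + 121×0.12) = 0.0763 mA.
I_C = β·I_B = 120×0.0763 = 9.16 mA, and I_E = (β+1)I_B = 9.24 mA.
V_CE = V_CC − I_C·R_C − I_E·R_E = 13 − 9.16×0.47 − 9.24×0.12 = 7.59 V.
V_CE = 7.59 V > 0.2 V confirms active-region operation.

I_C ≈ 9.2 mA, V_CE ≈ 7.6 V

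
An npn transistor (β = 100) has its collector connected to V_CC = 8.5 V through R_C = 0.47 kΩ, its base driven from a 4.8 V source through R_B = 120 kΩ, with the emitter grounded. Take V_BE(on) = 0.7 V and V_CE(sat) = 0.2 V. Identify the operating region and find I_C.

active; I_C ≈ 3.4 mA

Assume active. Base-emitter loop: I_B = (V_BB − V_BE)/R_B = (4.8 − 0.7)/120 = 0.0342 mA.
I_C = β·I_B = 100×0.0342 = 3.42 mA.
V_CE = V_CC − I_C·R_C = 8.5 − 3.42×0.47 = 6.89 V > V_CE(sat), so the active-region assumption holds.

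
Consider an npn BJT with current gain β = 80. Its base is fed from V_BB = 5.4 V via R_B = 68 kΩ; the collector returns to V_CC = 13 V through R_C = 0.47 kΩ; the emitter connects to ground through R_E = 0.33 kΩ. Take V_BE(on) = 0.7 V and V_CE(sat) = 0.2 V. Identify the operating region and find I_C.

Assume active. Base-emitter loop: I_B = (V_BB − V_BE)/(R_B + (β+1)R_E) = (5.4 − 0.7)/(68 + 81×0.33) = 0.0496 mA.
I_C = β·I_B = 80×0.0496 = 3.97 mA.
V_CE = V_CC − I_C·R_C − I_E·R_E = 13 − 3.97×0.47 − 4.02×0.33 = 9.81 V > V_CE(sat), so the active-region assumption holds.

active; I_C ≈ 4 mA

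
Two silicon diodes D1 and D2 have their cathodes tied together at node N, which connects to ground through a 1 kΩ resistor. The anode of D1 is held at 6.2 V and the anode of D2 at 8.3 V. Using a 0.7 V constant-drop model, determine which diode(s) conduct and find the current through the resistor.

Assume both conduct. Then node N would need to be at both 6.2−0.7 = 5.5 V and 8.3−0.7 = 7.6 V, which is impossible.
Assume only D2 conducts: V_N = 8.3 − 0.7 = 7.6 V, so I_R = 7.6/1 = 7.6 mA.
Check D1: its anode-to-cathode voltage is 6.2 − 7.6 = -1.4 V < 0.7 V, so it is off. The assumption is consistent.

Only D2 conducts; I_R ≈ 7.6 mA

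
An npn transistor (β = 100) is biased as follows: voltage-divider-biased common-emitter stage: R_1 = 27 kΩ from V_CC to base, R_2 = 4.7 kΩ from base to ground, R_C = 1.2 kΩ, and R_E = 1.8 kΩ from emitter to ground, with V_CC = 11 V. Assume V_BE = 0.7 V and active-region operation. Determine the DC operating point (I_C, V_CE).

Thevenize the base divider: V_Th = V_CC·R_2/(R_1+R_2) = 11×4.7/31.7 = 1.63 V, R_Th = R_1‖R_2 = 4 kΩ.
Base-emitter loop: V_Th = I_B·R_Th + V_BE + (β+1)I_B·R_E, so I_B = (1.63 − 0.7) / (4 + 101×1.8) = 0.00501 mA.
I_C = β·I_B = 100×0.00501 = 0.501 mA, and I_E = (β+1)I_B = 0.506 mA.
V_CE = V_CC − I_C·R_C − I_E·R_E = 11 − 0.501×1.2 − 0.506×1.8 = 9.49 V.
V_CE = 9.49 V > 0.2 V confirms active-region operation.

I_C ≈ 0.5 mA, V_CE ≈ 9.5 V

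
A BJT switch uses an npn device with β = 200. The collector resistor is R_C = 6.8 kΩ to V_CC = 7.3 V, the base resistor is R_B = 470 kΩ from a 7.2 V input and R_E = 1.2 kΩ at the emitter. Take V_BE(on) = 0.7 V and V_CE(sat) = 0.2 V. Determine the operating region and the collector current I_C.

Assume active: I_B = (7.2 − 0.7)/(470 + 201×1.2) = 0.00914 mA, I_C = β·I_B = 1.83 mA.
Then V_CE = 7.3 − 1.83×6.8 − 1.84×1.2 = -7.33 V < 0.2 V — the active assumption fails.
Re-solve with V_CE = 0.2 V. KCL at the emitter: V_E/R_E = (V_BB−0.7−V_E)/R_B + (V_CC−0.2−V_E)/R_C, giving V_E = 1.08 V.
I_C = (V_CC − 0.2 − V_E)/R_C = (7.1 − 1.08)/6.8 = 0.886 mA.
Check: I_B = (6.5 − 1.08)/470 = 0.0115 mA, and β·I_B = 2.31 mA > I_C, confirming saturation.

saturation; I_C ≈ 0.89 mA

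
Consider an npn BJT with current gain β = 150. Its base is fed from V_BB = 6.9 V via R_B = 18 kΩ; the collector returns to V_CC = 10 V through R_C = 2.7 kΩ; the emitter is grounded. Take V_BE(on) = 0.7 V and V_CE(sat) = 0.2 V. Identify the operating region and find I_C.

saturation; I_C ≈ 3.6 mA

Assume active: I_B = (6.9 − 0.7)/18 = 0.344 mA, giving I_C = β·I_B = 51.7 mA.
But then V_CE = 10 − 51.7×2.7 = -130 V < V_CE(sat) = 0.2 V — impossible in the active region.
So the transistor is saturated. With V_CE = 0.2 V, I_C = (V_CC − 0.2)/R_C = 9.8/2.7 = 3.63 mA.
Check: β·I_B = 51.7 mA > I_C = 3.63 mA, confirming saturation.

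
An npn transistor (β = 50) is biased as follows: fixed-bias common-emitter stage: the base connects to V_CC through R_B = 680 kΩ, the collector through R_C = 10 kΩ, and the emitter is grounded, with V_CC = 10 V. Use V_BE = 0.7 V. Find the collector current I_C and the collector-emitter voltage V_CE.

Base loop: V_CC = I_B·R_B + V_BE, so I_B = (10 − 0.7)/680 kΩ = 0.0137 mA.
In the active region I_C = β·I_B = 50 × 0.0137 = 0.684 mA.
Collector loop: V_CE = V_CC − I_C·R_C = 10 − 0.684×10 = 3.16 V.
Since V_CE = 3.16 V > V_CE(sat) ≈ 0.2 V, the transistor is in the active region as assumed.

I_C ≈ 0.68 mA, V_CE ≈ 3.2 V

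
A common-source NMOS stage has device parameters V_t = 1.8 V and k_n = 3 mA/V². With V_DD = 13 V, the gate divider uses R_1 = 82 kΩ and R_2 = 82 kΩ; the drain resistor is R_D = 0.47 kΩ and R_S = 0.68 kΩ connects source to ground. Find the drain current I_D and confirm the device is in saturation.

V_G = V_DD·R_2/(R_1+R_2) = 13×82/164 = 6.5 V.
Assume saturation: I_D = (k_n/2)(V_GS − V_t)² with V_GS = V_G − I_D·R_S = 6.5 − 0.68·I_D.
Substituting gives 0.694·I_D² − 10.6·I_D + 33.1 = 0, with roots I_D = 4.39 or 10.9 mA.
The root I_D = 10.9 mA gives V_GS = -0.892 V ≤ V_t, so take I_D = 4.39 mA.
Then V_GS = 3.51 V and V_DS = V_DD − I_D(R_D+R_S) = 13 − 4.39×1.15 = 7.95 V.
Saturation requires V_DS ≥ V_GS − V_t = 1.71 V; 7.95 ≥ 1.71 ✓.

I_D ≈ 4.4 mA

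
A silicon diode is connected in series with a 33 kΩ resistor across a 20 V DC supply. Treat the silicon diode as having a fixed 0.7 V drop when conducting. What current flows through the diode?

I ≈ 0.58 mA

KVL around the loop: 20 = V_D + I·R = 0.7 + I × 33 kΩ.
So I = (20 − 0.7) / 33 kΩ = 19.3 / 33 = 0.585 mA.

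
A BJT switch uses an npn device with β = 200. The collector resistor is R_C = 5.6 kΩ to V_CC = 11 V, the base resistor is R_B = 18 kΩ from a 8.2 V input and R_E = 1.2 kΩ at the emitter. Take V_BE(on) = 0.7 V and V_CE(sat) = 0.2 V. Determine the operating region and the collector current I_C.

Assume active: I_B = (8.2 − 0.7)/(18 + 201×1.2) = 0.0289 mA, I_C = β·I_B = 5.79 mA.
Then V_CE = 11 − 5.79×5.6 − 5.82×1.2 = -28.4 V < 0.2 V — the active assumption fails.
Re-solve with V_CE = 0.2 V. KCL at the emitter: V_E/R_E = (V_BB−0.7−V_E)/R_B + (V_CC−0.2−V_E)/R_C, giving V_E = 2.2 V.
I_C = (V_CC − 0.2 − V_E)/R_C = (10.8 − 2.2)/5.6 = 1.54 mA.
Check: I_B = (7.5 − 2.2)/18 = 0.295 mA, and β·I_B = 58.9 mA > I_C, confirming saturation.

saturation; I_C ≈ 1.5 mA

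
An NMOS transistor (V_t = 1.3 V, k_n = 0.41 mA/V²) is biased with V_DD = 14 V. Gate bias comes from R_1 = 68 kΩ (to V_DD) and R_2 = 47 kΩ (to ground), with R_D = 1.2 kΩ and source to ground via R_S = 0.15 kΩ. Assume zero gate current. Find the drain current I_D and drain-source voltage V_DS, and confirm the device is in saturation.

I_D ≈ 3.2 mA, V_DS ≈ 9.7 V

V_G = V_DD·R_2/(R_1+R_2) = 14×47/115 = 5.72 V.
Assume saturation: I_D = (k_n/2)(V_GS − V_t)² with V_GS = V_G − I_D·R_S = 5.72 − 0.15·I_D.
Substituting gives 0.00461·I_D² − 1.27·I_D + 4.01 = 0, with roots I_D = 3.19 or 273 mA.
The root I_D = 273 mA gives V_GS = -35.2 V ≤ V_t, so take I_D = 3.19 mA.
Then V_GS = 5.24 V and V_DS = V_DD − I_D(R_D+R_S) = 14 − 3.19×1.35 = 9.7 V.
Saturation requires V_DS ≥ V_GS − V_t = 3.94 V; 9.7 ≥ 3.94 ✓.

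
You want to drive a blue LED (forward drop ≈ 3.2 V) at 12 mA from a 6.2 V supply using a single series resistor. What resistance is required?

The resistor drops V_S − V_D = 6.2 − 3.2 = 3 V at 12 mA.
R = 3 V / 12 mA = 0.25 kΩ.

R ≈ 0.25 kΩ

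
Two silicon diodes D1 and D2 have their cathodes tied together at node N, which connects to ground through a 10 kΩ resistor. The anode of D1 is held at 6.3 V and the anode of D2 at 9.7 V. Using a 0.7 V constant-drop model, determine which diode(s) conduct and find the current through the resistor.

Assume both conduct. Then node N would need to be at both 6.3−0.7 = 5.6 V and 9.7−0.7 = 9 V, which is impossible.
Assume only D2 conducts: V_N = 9.7 − 0.7 = 9 V, so I_R = 9/10 = 0.9 mA.
Check D1: its anode-to-cathode voltage is 6.3 − 9 = -2.7 V < 0.7 V, so it is off. The assumption is consistent.

Only D2 conducts; I_R ≈ 0.9 mA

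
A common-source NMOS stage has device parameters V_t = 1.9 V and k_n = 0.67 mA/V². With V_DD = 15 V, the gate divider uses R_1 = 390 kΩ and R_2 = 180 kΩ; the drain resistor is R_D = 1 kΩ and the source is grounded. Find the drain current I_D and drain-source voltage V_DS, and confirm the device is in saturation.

V_G = V_DD·R_2/(R_1+R_2) = 15×180/570 = 4.74 V. With the source grounded, V_GS = V_G = 4.74 V.
Assume saturation: I_D = (k_n/2)(V_GS − V_t)² = (0.67/2)×(4.74 − 1.9)² = 0.335×2.84² = 2.7 mA.
V_DS = V_DD − I_D·R_D = 15 − 2.7×1 = 12.3 V.
Saturation requires V_DS ≥ V_GS − V_t = 2.84 V; 12.3 ≥ 2.84 ✓.

I_D ≈ 2.7 mA, V_DS ≈ 12 V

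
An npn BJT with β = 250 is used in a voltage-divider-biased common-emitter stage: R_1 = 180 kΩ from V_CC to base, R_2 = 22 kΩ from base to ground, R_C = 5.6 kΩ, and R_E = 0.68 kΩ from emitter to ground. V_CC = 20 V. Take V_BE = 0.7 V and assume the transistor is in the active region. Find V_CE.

Thevenize the base divider: V_Th = V_CC·R_2/(R_1+R_2) = 20×22/202 = 2.18 V, R_Th = R_1‖R_2 = 19.6 kΩ.
Base-emitter loop: V_Th = I_B·R_Th + V_BE + (β+1)I_B·R_E, so I_B = (2.18 − 0.7) / (19.6 + 251×0.68) = 0.00777 mA.
I_C = β·I_B = 250×0.00777 = 1.94 mA, and I_E = (β+1)I_B = 1.95 mA.
V_CE = V_CC − I_C·R_C − I_E·R_E = 20 − 1.94×5.6 − 1.95×0.68 = 7.8 V.
V_CE = 7.8 V > 0.2 V confirms active-region operation.

V_CE ≈ 7.8 V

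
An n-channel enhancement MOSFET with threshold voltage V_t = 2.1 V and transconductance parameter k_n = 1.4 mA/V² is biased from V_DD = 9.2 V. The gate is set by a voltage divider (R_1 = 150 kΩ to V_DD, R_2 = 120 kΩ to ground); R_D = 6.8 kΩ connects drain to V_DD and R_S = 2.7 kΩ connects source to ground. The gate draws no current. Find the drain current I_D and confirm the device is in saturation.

I_D ≈ 0.44 mA

V_G = V_DD·R_2/(R_1+R_2) = 9.2×120/270 = 4.09 V.
Assume saturation: I_D = (k_n/2)(V_GS − V_t)² with V_GS = V_G − I_D·R_S = 4.09 − 2.7·I_D.
Substituting gives 5.1·I_D² − 8.52·I_D + 2.77 = 0, with roots I_D = 0.442 or 1.23 mA.
The root I_D = 1.23 mA gives V_GS = 0.776 V ≤ V_t, so take I_D = 0.442 mA.
Then V_GS = 2.89 V and V_DS = V_DD − I_D(R_D+R_S) = 9.2 − 0.442×9.5 = 5 V.
Saturation requires V_DS ≥ V_GS − V_t = 0.795 V; 5 ≥ 0.795 ✓.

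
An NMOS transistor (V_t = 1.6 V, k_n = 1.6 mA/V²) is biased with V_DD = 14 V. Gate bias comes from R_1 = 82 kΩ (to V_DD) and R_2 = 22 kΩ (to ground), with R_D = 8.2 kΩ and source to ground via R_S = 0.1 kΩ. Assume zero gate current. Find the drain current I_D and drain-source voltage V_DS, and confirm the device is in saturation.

I_D ≈ 1.2 mA, V_DS ≈ 3.8 V

V_G = V_DD·R_2/(R_1+R_2) = 14×22/104 = 2.96 V.
Assume saturation: I_D = (k_n/2)(V_GS − V_t)² with V_GS = V_G − I_D·R_S = 2.96 − 0.1·I_D.
Substituting gives 0.008·I_D² − 1.22·I_D + 1.48 = 0, with roots I_D = 1.23 or 151 mA.
The root I_D = 151 mA gives V_GS = -12.1 V ≤ V_t, so take I_D = 1.23 mA.
Then V_GS = 2.84 V and V_DS = V_DD − I_D(R_D+R_S) = 14 − 1.23×8.3 = 3.81 V.
Saturation requires V_DS ≥ V_GS − V_t = 1.24 V; 3.81 ≥ 1.24 ✓.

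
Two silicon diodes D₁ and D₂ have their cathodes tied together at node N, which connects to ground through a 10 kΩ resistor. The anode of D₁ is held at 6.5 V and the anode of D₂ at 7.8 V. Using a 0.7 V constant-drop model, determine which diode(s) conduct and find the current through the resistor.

Assume both conduct. Then node N would need to be at both 6.5−0.7 = 5.8 V and 7.8−0.7 = 7.1 V, which is impossible.
Assume only D₂ conducts: V_N = 7.8 − 0.7 = 7.1 V, so I_R = 7.1/10 = 0.71 mA.
Check D₁: its anode-to-cathode voltage is 6.5 − 7.1 = -0.6 V < 0.7 V, so it is off. The assumption is consistent.

Only D₂ conducts; I_R ≈ 0.71 mA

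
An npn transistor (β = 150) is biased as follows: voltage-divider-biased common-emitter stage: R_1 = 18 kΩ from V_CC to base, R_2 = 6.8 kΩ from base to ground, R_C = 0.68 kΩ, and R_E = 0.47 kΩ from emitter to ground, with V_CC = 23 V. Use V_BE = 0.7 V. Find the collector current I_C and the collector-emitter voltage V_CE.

I_C ≈ 11 mA, V_CE ≈ 10 V

Thevenize the base divider: V_Th = V_CC·R_2/(R_1+R_2) = 23×6.8/24.8 = 6.31 V, R_Th = R_1‖R_2 = 4.94 kΩ.
Base-emitter loop: V_Th = I_B·R_Th + V_BE + (β+1)I_B·R_E, so I_B = (6.31 − 0.7) / (4.94 + 151×0.47) = 0.0739 mA.
I_C = β·I_B = 150×0.0739 = 11.1 mA, and I_E = (β+1)I_B = 11.2 mA.
V_CE = V_CC − I_C·R_C − I_E·R_E = 23 − 11.1×0.68 − 11.2×0.47 = 10.2 V.
V_CE = 10.2 V > 0.2 V confirms active-region operation.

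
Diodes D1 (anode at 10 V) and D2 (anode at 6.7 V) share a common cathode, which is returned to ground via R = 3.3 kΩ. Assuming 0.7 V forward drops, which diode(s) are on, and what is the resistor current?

Assume both conduct. Then node N would need to be at both 10−0.7 = 9.3 V and 6.7−0.7 = 6 V, which is impossible.
Assume only D1 conducts: V_N = 10 − 0.7 = 9.3 V, so I_R = 9.3/3.3 = 2.82 mA.
Check D2: its anode-to-cathode voltage is 6.7 − 9.3 = -2.6 V < 0.7 V, so it is off. The assumption is consistent.

Only D1 conducts; I_R ≈ 2.8 mA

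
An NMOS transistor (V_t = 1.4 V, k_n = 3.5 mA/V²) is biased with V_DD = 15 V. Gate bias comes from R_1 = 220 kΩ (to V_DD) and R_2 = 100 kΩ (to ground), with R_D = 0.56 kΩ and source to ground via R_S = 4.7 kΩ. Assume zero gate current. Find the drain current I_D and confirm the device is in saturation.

V_G = V_DD·R_2/(R_1+R_2) = 15×100/320 = 4.69 V.
Assume saturation: I_D = (k_n/2)(V_GS − V_t)² with V_GS = V_G − I_D·R_S = 4.69 − 4.7·I_D.
Substituting gives 38.7·I_D² − 55.1·I_D + 18.9 = 0, with roots I_D = 0.577 or 0.848 mA.
The root I_D = 0.848 mA gives V_GS = 0.704 V ≤ V_t, so take I_D = 0.577 mA.
Then V_GS = 1.97 V and V_DS = V_DD − I_D(R_D+R_S) = 15 − 0.577×5.26 = 12 V.
Saturation requires V_DS ≥ V_GS − V_t = 0.574 V; 12 ≥ 0.574 ✓.

I_D ≈ 0.58 mA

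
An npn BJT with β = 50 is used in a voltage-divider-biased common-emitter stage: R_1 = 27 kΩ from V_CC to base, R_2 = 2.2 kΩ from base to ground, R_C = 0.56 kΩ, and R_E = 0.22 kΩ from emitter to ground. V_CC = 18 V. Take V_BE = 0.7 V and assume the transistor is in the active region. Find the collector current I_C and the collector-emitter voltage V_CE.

Thevenize the base divider: V_Th = V_CC·R_2/(R_1+R_2) = 18×2.2/29.2 = 1.36 V, R_Th = R_1‖R_2 = 2.03 kΩ.
Base-emitter loop: V_Th = I_B·R_Th + V_BE + (β+1)I_B·R_E, so I_B = (1.36 − 0.7) / (2.03 + 51×0.22) = 0.0495 mA.
I_C = β·I_B = 50×0.0495 = 2.48 mA, and I_E = (β+1)I_B = 2.52 mA.
V_CE = V_CC − I_C·R_C − I_E·R_E = 18 − 2.48×0.56 − 2.52×0.22 = 16.1 V.
V_CE = 16.1 V > 0.2 V confirms active-region operation.

I_C ≈ 2.5 mA, V_CE ≈ 16 V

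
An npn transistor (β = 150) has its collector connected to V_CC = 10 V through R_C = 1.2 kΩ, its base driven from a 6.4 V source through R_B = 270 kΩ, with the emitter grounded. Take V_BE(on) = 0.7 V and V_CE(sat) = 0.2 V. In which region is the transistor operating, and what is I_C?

active; I_C ≈ 3.2 mA

Assume active. Base-emitter loop: I_B = (V_BB − V_BE)/R_B = (6.4 − 0.7)/270 = 0.0211 mA.
I_C = β·I_B = 150×0.0211 = 3.17 mA.
V_CE = V_CC − I_C·R_C = 10 − 3.17×1.2 = 6.2 V > V_CE(sat), so the active-region assumption holds.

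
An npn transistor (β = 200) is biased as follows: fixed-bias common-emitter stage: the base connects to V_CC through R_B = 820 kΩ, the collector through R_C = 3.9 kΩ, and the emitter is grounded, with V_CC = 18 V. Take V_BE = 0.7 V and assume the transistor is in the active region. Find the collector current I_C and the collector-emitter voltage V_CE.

Base loop: V_CC = I_B·R_B + V_BE, so I_B = (18 − 0.7)/820 kΩ = 0.0211 mA.
In the active region I_C = β·I_B = 200 × 0.0211 = 4.22 mA.
Collector loop: V_CE = V_CC − I_C·R_C = 18 − 4.22×3.9 = 1.54 V.
Since V_CE = 1.54 V > V_CE(sat) ≈ 0.2 V, the transistor is in the active region as assumed.

I_C ≈ 4.2 mA, V_CE ≈ 1.5 V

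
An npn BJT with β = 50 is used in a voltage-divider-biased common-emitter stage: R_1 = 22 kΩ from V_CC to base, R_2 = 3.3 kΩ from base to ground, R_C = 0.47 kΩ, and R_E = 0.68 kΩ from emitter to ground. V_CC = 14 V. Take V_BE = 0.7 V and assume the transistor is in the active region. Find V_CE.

Thevenize the base divider: V_Th = V_CC·R_2/(R_1+R_2) = 14×3.3/25.3 = 1.83 V, R_Th = R_1‖R_2 = 2.87 kΩ.
Base-emitter loop: V_Th = I_B·R_Th + V_BE + (β+1)I_B·R_E, so I_B = (1.83 − 0.7) / (2.87 + 51×0.68) = 0.03 mA.
I_C = β·I_B = 50×0.03 = 1.5 mA, and I_E = (β+1)I_B = 1.53 mA.
V_CE = V_CC − I_C·R_C − I_E·R_E = 14 − 1.5×0.47 − 1.53×0.68 = 12.3 V.
V_CE = 12.3 V > 0.2 V confirms active-region operation.

V_CE ≈ 12 V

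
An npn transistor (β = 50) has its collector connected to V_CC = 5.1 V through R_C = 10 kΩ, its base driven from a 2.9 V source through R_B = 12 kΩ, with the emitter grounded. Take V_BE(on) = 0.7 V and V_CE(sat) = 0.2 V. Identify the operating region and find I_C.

Assume active: I_B = (2.9 − 0.7)/12 = 0.183 mA, giving I_C = β·I_B = 9.17 mA.
But then V_CE = 5.1 − 9.17×10 = -86.6 V < V_CE(sat) = 0.2 V — impossible in the active region.
So the transistor is saturated. With V_CE = 0.2 V, I_C = (V_CC − 0.2)/R_C = 4.9/10 = 0.49 mA.
Check: β·I_B = 9.17 mA > I_C = 0.49 mA, confirming saturation.

saturation; I_C ≈ 0.49 mA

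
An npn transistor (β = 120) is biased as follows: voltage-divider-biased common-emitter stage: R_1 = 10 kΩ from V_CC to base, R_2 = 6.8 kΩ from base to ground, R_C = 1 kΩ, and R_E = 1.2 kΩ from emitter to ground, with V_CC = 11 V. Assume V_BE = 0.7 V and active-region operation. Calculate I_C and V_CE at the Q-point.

I_C ≈ 3 mA, V_CE ≈ 4.3 V

Thevenize the base divider: V_Th = V_CC·R_2/(R_1+R_2) = 11×6.8/16.8 = 4.45 V, R_Th = R_1‖R_2 = 4.05 kΩ.
Base-emitter loop: V_Th = I_B·R_Th + V_BE + (β+1)I_B·R_E, so I_B = (4.45 − 0.7) / (4.05 + 121×1.2) = 0.0251 mA.
I_C = β·I_B = 120×0.0251 = 3.02 mA, and I_E = (β+1)I_B = 3.04 mA.
V_CE = V_CC − I_C·R_C − I_E·R_E = 11 − 3.02×1 − 3.04×1.2 = 4.33 V.
V_CE = 4.33 V > 0.2 V confirms active-region operation.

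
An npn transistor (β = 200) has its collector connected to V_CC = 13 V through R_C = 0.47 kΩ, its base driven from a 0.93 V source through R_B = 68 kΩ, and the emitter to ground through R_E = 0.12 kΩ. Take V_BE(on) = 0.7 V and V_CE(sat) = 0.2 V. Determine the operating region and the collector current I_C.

active; I_C ≈ 0.5 mA

Assume active. Base-emitter loop: I_B = (V_BB − V_BE)/(R_B + (β+1)R_E) = (0.93 − 0.7)/(68 + 201×0.12) = 0.0025 mA.
I_C = β·I_B = 200×0.0025 = 0.499 mA.
V_CE = V_CC − I_C·R_C − I_E·R_E = 13 − 0.499×0.47 − 0.502×0.12 = 12.7 V > V_CE(sat), so the active-region assumption holds.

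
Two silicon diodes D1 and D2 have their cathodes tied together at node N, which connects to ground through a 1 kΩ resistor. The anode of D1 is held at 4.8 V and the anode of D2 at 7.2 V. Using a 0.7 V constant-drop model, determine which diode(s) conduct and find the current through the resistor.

Assume both conduct. Then node N would need to be at both 4.8−0.7 = 4.1 V and 7.2−0.7 = 6.5 V, which is impossible.
Assume only D2 conducts: V_N = 7.2 − 0.7 = 6.5 V, so I_R = 6.5/1 = 6.5 mA.
Check D1: its anode-to-cathode voltage is 4.8 − 6.5 = -1.7 V < 0.7 V, so it is off. The assumption is consistent.

Only D2 conducts; I_R ≈ 6.5 mA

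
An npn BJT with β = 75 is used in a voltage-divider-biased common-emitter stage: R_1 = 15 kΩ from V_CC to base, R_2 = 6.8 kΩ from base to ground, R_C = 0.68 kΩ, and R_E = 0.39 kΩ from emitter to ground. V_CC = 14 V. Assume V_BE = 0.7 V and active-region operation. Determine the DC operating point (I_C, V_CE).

I_C ≈ 8 mA, V_CE ≈ 5.4 V

Thevenize the base divider: V_Th = V_CC·R_2/(R_1+R_2) = 14×6.8/21.8 = 4.37 V, R_Th = R_1‖R_2 = 4.68 kΩ.
Base-emitter loop: V_Th = I_B·R_Th + V_BE + (β+1)I_B·R_E, so I_B = (4.37 − 0.7) / (4.68 + 76×0.39) = 0.107 mA.
I_C = β·I_B = 75×0.107 = 8.01 mA, and I_E = (β+1)I_B = 8.12 mA.
V_CE = V_CC − I_C·R_C − I_E·R_E = 14 − 8.01×0.68 − 8.12×0.39 = 5.38 V.
V_CE = 5.38 V > 0.2 V confirms active-region operation.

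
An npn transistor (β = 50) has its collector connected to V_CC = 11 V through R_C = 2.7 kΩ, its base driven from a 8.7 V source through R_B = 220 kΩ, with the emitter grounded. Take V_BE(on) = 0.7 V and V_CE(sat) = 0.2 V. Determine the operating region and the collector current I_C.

Assume active. Base-emitter loop: I_B = (V_BB − V_BE)/R_B = (8.7 − 0.7)/220 = 0.0364 mA.
I_C = β·I_B = 50×0.0364 = 1.82 mA.
V_CE = V_CC − I_C·R_C = 11 − 1.82×2.7 = 6.09 V > V_CE(sat), so the active-region assumption holds.

active; I_C ≈ 1.8 mA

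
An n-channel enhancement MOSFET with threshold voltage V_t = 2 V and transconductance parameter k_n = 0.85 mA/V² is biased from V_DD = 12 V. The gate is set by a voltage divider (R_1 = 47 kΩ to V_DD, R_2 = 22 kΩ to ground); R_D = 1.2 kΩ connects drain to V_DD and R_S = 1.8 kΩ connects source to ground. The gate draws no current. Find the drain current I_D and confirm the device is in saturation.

I_D ≈ 0.45 mA

V_G = V_DD·R_2/(R_1+R_2) = 12×22/69 = 3.83 V.
Assume saturation: I_D = (k_n/2)(V_GS − V_t)² with V_GS = V_G − I_D·R_S = 3.83 − 1.8·I_D.
Substituting gives 1.38·I_D² − 3.79·I_D + 1.42 = 0, with roots I_D = 0.446 or 2.31 mA.
The root I_D = 2.31 mA gives V_GS = -0.331 V ≤ V_t, so take I_D = 0.446 mA.
Then V_GS = 3.02 V and V_DS = V_DD − I_D(R_D+R_S) = 12 − 0.446×3 = 10.7 V.
Saturation requires V_DS ≥ V_GS − V_t = 1.02 V; 10.7 ≥ 1.02 ✓.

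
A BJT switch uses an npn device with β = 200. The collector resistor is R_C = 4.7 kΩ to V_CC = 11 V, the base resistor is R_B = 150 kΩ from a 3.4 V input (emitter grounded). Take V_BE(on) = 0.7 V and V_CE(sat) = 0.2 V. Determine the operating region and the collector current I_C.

saturation; I_C ≈ 2.3 mA

Assume active: I_B = (3.4 − 0.7)/150 = 0.018 mA, giving I_C = β·I_B = 3.6 mA.
But then V_CE = 11 − 3.6×4.7 = -5.92 V < V_CE(sat) = 0.2 V — impossible in the active region.
So the transistor is saturated. With V_CE = 0.2 V, I_C = (V_CC − 0.2)/R_C = 10.8/4.7 = 2.3 mA.
Check: β·I_B = 3.6 mA > I_C = 2.3 mA, confirming saturation.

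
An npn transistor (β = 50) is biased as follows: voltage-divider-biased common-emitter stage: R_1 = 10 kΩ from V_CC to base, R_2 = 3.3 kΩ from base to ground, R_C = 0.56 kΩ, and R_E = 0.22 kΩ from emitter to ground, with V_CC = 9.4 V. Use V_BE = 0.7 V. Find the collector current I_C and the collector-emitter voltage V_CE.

Thevenize the base divider: V_Th = V_CC·R_2/(R_1+R_2) = 9.4×3.3/13.3 = 2.33 V, R_Th = R_1‖R_2 = 2.48 kΩ.
Base-emitter loop: V_Th = I_B·R_Th + V_BE + (β+1)I_B·R_E, so I_B = (2.33 − 0.7) / (2.48 + 51×0.22) = 0.119 mA.
I_C = β·I_B = 50×0.119 = 5.96 mA, and I_E = (β+1)I_B = 6.08 mA.
V_CE = V_CC − I_C·R_C − I_E·R_E = 9.4 − 5.96×0.56 − 6.08×0.22 = 4.73 V.
V_CE = 4.73 V > 0.2 V confirms active-region operation.

I_C ≈ 6 mA, V_CE ≈ 4.7 V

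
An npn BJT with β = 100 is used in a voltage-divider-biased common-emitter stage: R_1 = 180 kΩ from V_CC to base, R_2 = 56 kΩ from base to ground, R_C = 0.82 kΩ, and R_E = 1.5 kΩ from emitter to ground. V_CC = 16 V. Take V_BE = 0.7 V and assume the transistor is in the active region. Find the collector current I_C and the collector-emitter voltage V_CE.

Thevenize the base divider: V_Th = V_CC·R_2/(R_1+R_2) = 16×56/236 = 3.8 V, R_Th = R_1‖R_2 = 42.7 kΩ.
Base-emitter loop: V_Th = I_B·R_Th + V_BE + (β+1)I_B·R_E, so I_B = (3.8 − 0.7) / (42.7 + 101×1.5) = 0.0159 mA.
I_C = β·I_B = 100×0.0159 = 1.59 mA, and I_E = (β+1)I_B = 1.61 mA.
V_CE = V_CC − I_C·R_C − I_E·R_E = 16 − 1.59×0.82 − 1.61×1.5 = 12.3 V.
V_CE = 12.3 V > 0.2 V confirms active-region operation.

I_C ≈ 1.6 mA, V_CE ≈ 12 V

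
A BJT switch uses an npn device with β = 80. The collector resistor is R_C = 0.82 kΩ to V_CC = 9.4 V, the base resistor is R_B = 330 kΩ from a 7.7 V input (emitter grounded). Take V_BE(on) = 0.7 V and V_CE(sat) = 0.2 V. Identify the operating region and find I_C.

active; I_C ≈ 1.7 mA

Assume active. Base-emitter loop: I_B = (V_BB − V_BE)/R_B = (7.7 − 0.7)/330 = 0.0212 mA.
I_C = β·I_B = 80×0.0212 = 1.7 mA.
V_CE = V_CC − I_C·R_C = 9.4 − 1.7×0.82 = 8.01 V > V_CE(sat), so the active-region assumption holds.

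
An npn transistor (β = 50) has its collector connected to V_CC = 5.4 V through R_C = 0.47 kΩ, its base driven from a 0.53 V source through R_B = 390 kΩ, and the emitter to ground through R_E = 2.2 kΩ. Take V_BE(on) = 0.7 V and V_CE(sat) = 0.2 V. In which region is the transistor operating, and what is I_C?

cutoff; I_C ≈ 0

V_BB = 0.53 V ≤ V_BE(on) = 0.7 V, so the base-emitter junction is not forward biased.
The transistor is in cutoff: I_B = I_C = 0.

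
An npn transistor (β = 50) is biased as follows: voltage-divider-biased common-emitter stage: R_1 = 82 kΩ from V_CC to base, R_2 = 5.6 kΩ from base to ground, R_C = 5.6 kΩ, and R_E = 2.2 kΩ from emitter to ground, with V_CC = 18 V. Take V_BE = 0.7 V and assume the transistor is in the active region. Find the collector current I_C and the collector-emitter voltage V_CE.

Thevenize the base divider: V_Th = V_CC·R_2/(R_1+R_2) = 18×5.6/87.6 = 1.15 V, R_Th = R_1‖R_2 = 5.24 kΩ.
Base-emitter loop: V_Th = I_B·R_Th + V_BE + (β+1)I_B·R_E, so I_B = (1.15 − 0.7) / (5.24 + 51×2.2) = 0.00384 mA.
I_C = β·I_B = 50×0.00384 = 0.192 mA, and I_E = (β+1)I_B = 0.196 mA.
V_CE = V_CC − I_C·R_C − I_E·R_E = 18 − 0.192×5.6 − 0.196×2.2 = 16.5 V.
V_CE = 16.5 V > 0.2 V confirms active-region operation.

I_C ≈ 0.19 mA, V_CE ≈ 16 V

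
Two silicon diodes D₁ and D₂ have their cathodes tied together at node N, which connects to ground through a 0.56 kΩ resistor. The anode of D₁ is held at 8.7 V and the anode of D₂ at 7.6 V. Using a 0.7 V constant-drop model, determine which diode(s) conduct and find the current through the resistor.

Only D₁ conducts; I_R ≈ 14 mA

Assume both conduct. Then node N would need to be at both 8.7−0.7 = 8 V and 7.6−0.7 = 6.9 V, which is impossible.
Assume only D₁ conducts: V_N = 8.7 − 0.7 = 8 V, so I_R = 8/0.56 = 14.3 mA.
Check D₂: its anode-to-cathode voltage is 7.6 − 8 = -0.4 V < 0.7 V, so it is off. The assumption is consistent.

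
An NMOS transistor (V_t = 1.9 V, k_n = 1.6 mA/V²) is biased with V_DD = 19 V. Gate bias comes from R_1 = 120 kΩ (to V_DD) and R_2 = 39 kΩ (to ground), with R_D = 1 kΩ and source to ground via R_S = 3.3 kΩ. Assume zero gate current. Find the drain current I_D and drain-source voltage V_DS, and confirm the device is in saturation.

I_D ≈ 0.58 mA, V_DS ≈ 17 V

V_G = V_DD·R_2/(R_1+R_2) = 19×39/159 = 4.66 V.
Assume saturation: I_D = (k_n/2)(V_GS − V_t)² with V_GS = V_G − I_D·R_S = 4.66 − 3.3·I_D.
Substituting gives 8.71·I_D² − 15.6·I_D + 6.1 = 0, with roots I_D = 0.579 or 1.21 mA.
The root I_D = 1.21 mA gives V_GS = 0.671 V ≤ V_t, so take I_D = 0.579 mA.
Then V_GS = 2.75 V and V_DS = V_DD − I_D(R_D+R_S) = 19 − 0.579×4.3 = 16.5 V.
Saturation requires V_DS ≥ V_GS − V_t = 0.851 V; 16.5 ≥ 0.851 ✓.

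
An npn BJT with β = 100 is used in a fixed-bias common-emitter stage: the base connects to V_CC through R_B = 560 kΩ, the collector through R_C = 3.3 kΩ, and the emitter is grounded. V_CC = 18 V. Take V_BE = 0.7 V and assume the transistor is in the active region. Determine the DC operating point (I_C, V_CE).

I_C ≈ 3.1 mA, V_CE ≈ 7.8 V

Base loop: V_CC = I_B·R_B + V_BE, so I_B = (18 − 0.7)/560 kΩ = 0.0309 mA.
In the active region I_C = β·I_B = 100 × 0.0309 = 3.09 mA.
Collector loop: V_CE = V_CC − I_C·R_C = 18 − 3.09×3.3 = 7.81 V.
Since V_CE = 7.81 V > V_CE(sat) ≈ 0.2 V, the transistor is in the active region as assumed.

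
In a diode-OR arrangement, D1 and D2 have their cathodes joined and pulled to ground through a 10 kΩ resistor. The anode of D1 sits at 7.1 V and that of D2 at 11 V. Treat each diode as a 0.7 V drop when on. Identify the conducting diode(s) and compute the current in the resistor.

Assume both conduct. Then node N would need to be at both 7.1−0.7 = 6.4 V and 11−0.7 = 10.3 V, which is impossible.
Assume only D2 conducts: V_N = 11 − 0.7 = 10.3 V, so I_R = 10.3/10 = 1.03 mA.
Check D1: its anode-to-cathode voltage is 7.1 − 10.3 = -3.2 V < 0.7 V, so it is off. The assumption is consistent.

Only D2 conducts; I_R ≈ 1 mA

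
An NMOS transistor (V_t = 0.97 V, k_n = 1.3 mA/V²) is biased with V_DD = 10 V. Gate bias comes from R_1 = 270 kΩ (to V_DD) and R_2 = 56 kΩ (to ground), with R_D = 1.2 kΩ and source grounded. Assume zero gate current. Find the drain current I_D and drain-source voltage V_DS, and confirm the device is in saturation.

V_G = V_DD·R_2/(R_1+R_2) = 10×56/326 = 1.72 V. With the source grounded, V_GS = V_G = 1.72 V.
Assume saturation: I_D = (k_n/2)(V_GS − V_t)² = (1.3/2)×(1.72 − 0.97)² = 0.65×0.748² = 0.363 mA.
V_DS = V_DD − I_D·R_D = 10 − 0.363×1.2 = 9.56 V.
Saturation requires V_DS ≥ V_GS − V_t = 0.748 V; 9.56 ≥ 0.748 ✓.

I_D ≈ 0.36 mA, V_DS ≈ 9.6 V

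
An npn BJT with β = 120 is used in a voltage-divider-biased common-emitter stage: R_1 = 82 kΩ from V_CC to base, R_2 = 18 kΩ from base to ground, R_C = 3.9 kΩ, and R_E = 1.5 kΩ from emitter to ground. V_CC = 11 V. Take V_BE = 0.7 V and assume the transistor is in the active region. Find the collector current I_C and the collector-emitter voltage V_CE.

Thevenize the base divider: V_Th = V_CC·R_2/(R_1+R_2) = 11×18/100 = 1.98 V, R_Th = R_1‖R_2 = 14.8 kΩ.
Base-emitter loop: V_Th = I_B·R_Th + V_BE + (β+1)I_B·R_E, so I_B = (1.98 − 0.7) / (14.8 + 121×1.5) = 0.00652 mA.
I_C = β·I_B = 120×0.00652 = 0.783 mA, and I_E = (β+1)I_B = 0.789 mA.
V_CE = V_CC − I_C·R_C − I_E·R_E = 11 − 0.783×3.9 − 0.789×1.5 = 6.76 V.
V_CE = 6.76 V > 0.2 V confirms active-region operation.

I_C ≈ 0.78 mA, V_CE ≈ 6.8 V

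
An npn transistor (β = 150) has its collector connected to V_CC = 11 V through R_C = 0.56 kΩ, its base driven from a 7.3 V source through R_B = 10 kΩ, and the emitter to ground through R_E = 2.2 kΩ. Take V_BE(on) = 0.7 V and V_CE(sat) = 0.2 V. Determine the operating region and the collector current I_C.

Assume active. Base-emitter loop: I_B = (V_BB − V_BE)/(R_B + (β+1)R_E) = (7.3 − 0.7)/(10 + 151×2.2) = 0.0193 mA.
I_C = β·I_B = 150×0.0193 = 2.89 mA.
V_CE = V_CC − I_C·R_C − I_E·R_E = 11 − 2.89×0.56 − 2.91×2.2 = 2.97 V > V_CE(sat), so the active-region assumption holds.

active; I_C ≈ 2.9 mA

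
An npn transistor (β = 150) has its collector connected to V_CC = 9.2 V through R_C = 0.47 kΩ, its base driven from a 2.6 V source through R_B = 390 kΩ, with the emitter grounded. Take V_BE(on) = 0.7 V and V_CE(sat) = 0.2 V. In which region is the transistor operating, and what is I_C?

Assume active. Base-emitter loop: I_B = (V_BB − V_BE)/R_B = (2.6 − 0.7)/390 = 0.00487 mA.
I_C = β·I_B = 150×0.00487 = 0.731 mA.
V_CE = V_CC − I_C·R_C = 9.2 − 0.731×0.47 = 8.86 V > V_CE(sat), so the active-region assumption holds.

active; I_C ≈ 0.73 mA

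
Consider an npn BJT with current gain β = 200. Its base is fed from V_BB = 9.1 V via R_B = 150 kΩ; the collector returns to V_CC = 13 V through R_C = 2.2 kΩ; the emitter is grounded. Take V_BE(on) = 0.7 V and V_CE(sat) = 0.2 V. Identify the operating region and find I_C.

saturation; I_C ≈ 5.8 mA

Assume active: I_B = (9.1 − 0.7)/150 = 0.056 mA, giving I_C = β·I_B = 11.2 mA.
But then V_CE = 13 − 11.2×2.2 = -11.6 V < V_CE(sat) = 0.2 V — impossible in the active region.
So the transistor is saturated. With V_CE = 0.2 V, I_C = (V_CC − 0.2)/R_C = 12.8/2.2 = 5.82 mA.
Check: β·I_B = 11.2 mA > I_C = 5.82 mA, confirming saturation.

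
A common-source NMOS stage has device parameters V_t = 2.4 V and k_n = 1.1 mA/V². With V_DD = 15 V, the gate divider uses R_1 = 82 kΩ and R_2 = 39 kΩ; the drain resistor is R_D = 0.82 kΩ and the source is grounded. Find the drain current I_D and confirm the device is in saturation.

V_G = V_DD·R_2/(R_1+R_2) = 15×39/121 = 4.83 V. With the source grounded, V_GS = V_G = 4.83 V.
Assume saturation: I_D = (k_n/2)(V_GS − V_t)² = (1.1/2)×(4.83 − 2.4)² = 0.55×2.43² = 3.26 mA.
V_DS = V_DD − I_D·R_D = 15 − 3.26×0.82 = 12.3 V.
Saturation requires V_DS ≥ V_GS − V_t = 2.43 V; 12.3 ≥ 2.43 ✓.

I_D ≈ 3.3 mA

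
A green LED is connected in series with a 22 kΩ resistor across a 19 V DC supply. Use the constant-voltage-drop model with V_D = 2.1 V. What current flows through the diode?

KVL around the loop: 19 = V_D + I·R = 2.1 + I × 22 kΩ.
So I = (19 − 2.1) / 22 kΩ = 16.9 / 22 = 0.768 mA.

I ≈ 0.77 mA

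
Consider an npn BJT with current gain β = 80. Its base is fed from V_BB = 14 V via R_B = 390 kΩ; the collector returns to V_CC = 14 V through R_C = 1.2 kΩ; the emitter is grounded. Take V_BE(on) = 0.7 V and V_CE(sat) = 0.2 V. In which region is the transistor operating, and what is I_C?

Assume active. Base-emitter loop: I_B = (V_BB − V_BE)/R_B = (14 − 0.7)/390 = 0.0341 mA.
I_C = β·I_B = 80×0.0341 = 2.73 mA.
V_CE = V_CC − I_C·R_C = 14 − 2.73×1.2 = 10.7 V > V_CE(sat), so the active-region assumption holds.

active; I_C ≈ 2.7 mA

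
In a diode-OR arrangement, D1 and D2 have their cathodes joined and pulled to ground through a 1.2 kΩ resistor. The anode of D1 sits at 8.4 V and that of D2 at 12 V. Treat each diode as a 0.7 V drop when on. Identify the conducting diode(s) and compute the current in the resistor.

Assume both conduct. Then node N would need to be at both 8.4−0.7 = 7.7 V and 12−0.7 = 11.3 V, which is impossible.
Assume only D2 conducts: V_N = 12 − 0.7 = 11.3 V, so I_R = 11.3/1.2 = 9.42 mA.
Check D1: its anode-to-cathode voltage is 8.4 − 11.3 = -2.9 V < 0.7 V, so it is off. The assumption is consistent.

Only D2 conducts; I_R ≈ 9.4 mA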